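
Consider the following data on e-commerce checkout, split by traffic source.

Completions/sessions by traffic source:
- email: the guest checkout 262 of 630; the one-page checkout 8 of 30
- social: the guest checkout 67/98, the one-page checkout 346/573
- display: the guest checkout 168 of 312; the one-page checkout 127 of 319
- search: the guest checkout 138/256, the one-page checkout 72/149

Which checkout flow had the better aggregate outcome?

Email: the guest checkout 262/630 = 41.6%, the one-page checkout 8/30 = 26.7% → the guest checkout
Social: the guest checkout 67/98 = 68.4%, the one-page checkout 346/573 = 60.4% → the guest checkout
Display: the guest checkout 168/312 = 53.8%, the one-page checkout 127/319 = 39.8% → the guest checkout
Search: the guest checkout 138/256 = 53.9%, the one-page checkout 72/149 = 48.3% → the guest checkout
Overall: the guest checkout 635/1296 = 49.0%, the one-page checkout 553/1071 = 51.6% → the one-page checkout
(The guest checkout wins every traffic group but the one-page checkout wins overall — the guest checkout's sessions skew toward the low-rate email group.)

the one-page checkout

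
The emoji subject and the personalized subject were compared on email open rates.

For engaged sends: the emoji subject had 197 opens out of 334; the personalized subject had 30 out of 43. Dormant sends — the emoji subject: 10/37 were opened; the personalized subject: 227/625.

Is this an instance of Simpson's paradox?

Engaged: the emoji subject 197/334 = 59.0%, the personalized subject 30/43 = 69.8% → the personalized subject
Dormant: the emoji subject 10/37 = 27.0%, the personalized subject 227/625 = 36.3% → the personalized subject
Overall: the emoji subject 207/371 = 55.8%, the personalized subject 257/668 = 38.5% → the emoji subject
The personalized subject wins each recipient group but the emoji subject wins overall — the comparison reverses. The personalized subject's sends skew toward dormant, which has a lower base rate.

Yes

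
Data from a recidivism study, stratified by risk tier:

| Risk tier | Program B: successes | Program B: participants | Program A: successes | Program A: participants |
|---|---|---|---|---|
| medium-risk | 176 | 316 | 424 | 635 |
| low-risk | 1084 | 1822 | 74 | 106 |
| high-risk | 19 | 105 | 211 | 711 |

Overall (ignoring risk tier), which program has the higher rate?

Medium-risk: Program B 176/316 = 55.7%, Program A 424/635 = 66.8% → Program A
Low-risk: Program B 1084/1822 = 59.5%, Program A 74/106 = 69.8% → Program A
High-risk: Program B 19/105 = 18.1%, Program A 211/711 = 29.7% → Program A
Overall: Program B 1279/2243 = 57.0%, Program A 709/1452 = 48.8% → Program B
(Program A wins every risk group but Program B wins overall — Program A's participants skew toward the low-rate high-risk group.)

Program B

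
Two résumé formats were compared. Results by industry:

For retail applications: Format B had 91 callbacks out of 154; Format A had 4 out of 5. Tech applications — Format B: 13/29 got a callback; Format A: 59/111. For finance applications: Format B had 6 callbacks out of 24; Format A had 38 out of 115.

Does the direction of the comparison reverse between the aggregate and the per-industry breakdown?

Retail: Format B 91/154 = 59.1%, Format A 4/5 = 80.0% → Format A
Tech: Format B 13/29 = 44.8%, Format A 59/111 = 53.2% → Format A
Finance: Format B 6/24 = 25.0%, Format A 38/115 = 33.0% → Format A
Overall: Format B 110/207 = 53.1%, Format A 101/231 = 43.7% → Format B
Format A wins each industry group but Format B wins overall — the comparison reverses. Format A's applications skew toward finance, which has a lower base rate.

Yes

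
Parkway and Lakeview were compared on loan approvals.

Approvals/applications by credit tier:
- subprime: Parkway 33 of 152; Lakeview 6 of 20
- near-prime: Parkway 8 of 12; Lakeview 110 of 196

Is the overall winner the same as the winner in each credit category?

Subprime: Parkway 33/152 = 21.7%, Lakeview 6/20 = 30.0% → Lakeview
Near-prime: Parkway 8/12 = 66.7%, Lakeview 110/196 = 56.1% → Parkway
Overall: Parkway 41/164 = 25.0%, Lakeview 116/216 = 53.7% → Lakeview
Neither sweeps: Parkway wins 1 of 2 groups, Lakeview wins 1. Lakeview wins overall but not every group — no Simpson reversal.

No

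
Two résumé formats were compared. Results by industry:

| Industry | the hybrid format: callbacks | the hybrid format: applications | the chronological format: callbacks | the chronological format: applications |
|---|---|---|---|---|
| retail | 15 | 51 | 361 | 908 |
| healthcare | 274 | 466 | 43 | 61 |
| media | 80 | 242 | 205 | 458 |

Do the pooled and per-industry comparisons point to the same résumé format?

No

Retail: the hybrid format 15/51 = 29.4%, the chronological format 361/908 = 39.8% → the chronological format
Healthcare: the hybrid format 274/466 = 58.8%, the chronological format 43/61 = 70.5% → the chronological format
Media: the hybrid format 80/242 = 33.1%, the chronological format 205/458 = 44.8% → the chronological format
Overall: the hybrid format 369/759 = 48.6%, the chronological format 609/1427 = 42.7% → the hybrid format
The chronological format wins each industry group but the hybrid format wins overall — the comparison reverses. The chronological format's applications skew toward retail, which has a lower base rate.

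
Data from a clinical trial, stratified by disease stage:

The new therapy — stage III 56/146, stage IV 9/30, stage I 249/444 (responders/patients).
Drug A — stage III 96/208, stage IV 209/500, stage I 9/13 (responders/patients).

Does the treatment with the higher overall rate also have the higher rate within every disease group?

Stage III: the new therapy 56/146 = 38.4%, Drug A 96/208 = 46.2% → Drug A
Stage IV: the new therapy 9/30 = 30.0%, Drug A 209/500 = 41.8% → Drug A
Stage I: the new therapy 249/444 = 56.1%, Drug A 9/13 = 69.2% → Drug A
Overall: the new therapy 314/620 = 50.6%, Drug A 314/721 = 43.6% → the new therapy
Drug A wins each disease group but the new therapy wins overall — the comparison reverses. Drug A's patients skew toward stage IV, which has a lower base rate.

No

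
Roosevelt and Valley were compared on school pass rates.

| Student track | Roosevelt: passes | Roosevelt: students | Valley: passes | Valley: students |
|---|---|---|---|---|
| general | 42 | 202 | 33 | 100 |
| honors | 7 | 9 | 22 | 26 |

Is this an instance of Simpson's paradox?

No

General: Roosevelt 42/202 = 20.8%, Valley 33/100 = 33.0% → Valley
Honors: Roosevelt 7/9 = 77.8%, Valley 22/26 = 84.6% → Valley
Overall: Roosevelt 49/211 = 23.2%, Valley 55/126 = 43.7% → Valley
Valley wins overall and in every student group — no reversal.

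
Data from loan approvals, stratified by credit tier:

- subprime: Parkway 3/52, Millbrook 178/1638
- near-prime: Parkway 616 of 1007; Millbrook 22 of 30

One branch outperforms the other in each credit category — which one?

Subprime: Parkway 3/52 = 5.8%, Millbrook 178/1638 = 10.9% → Millbrook
Near-prime: Parkway 616/1007 = 61.2%, Millbrook 22/30 = 73.3% → Millbrook
Millbrook has the higher rate in both groups.

Millbrook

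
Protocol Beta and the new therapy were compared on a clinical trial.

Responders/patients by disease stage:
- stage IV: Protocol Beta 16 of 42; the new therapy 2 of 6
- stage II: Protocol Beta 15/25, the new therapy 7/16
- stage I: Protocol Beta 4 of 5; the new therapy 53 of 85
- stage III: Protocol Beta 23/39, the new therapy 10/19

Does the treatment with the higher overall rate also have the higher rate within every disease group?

No

Stage IV: Protocol Beta 16/42 = 38.1%, the new therapy 2/6 = 33.3% → Protocol Beta
Stage II: Protocol Beta 15/25 = 60.0%, the new therapy 7/16 = 43.8% → Protocol Beta
Stage I: Protocol Beta 4/5 = 80.0%, the new therapy 53/85 = 62.4% → Protocol Beta
Stage III: Protocol Beta 23/39 = 59.0%, the new therapy 10/19 = 52.6% → Protocol Beta
Overall: Protocol Beta 58/111 = 52.3%, the new therapy 72/126 = 57.1% → the new therapy
Protocol Beta wins each disease group but the new therapy wins overall — the comparison reverses. Protocol Beta's patients skew toward stage IV, which has a lower base rate.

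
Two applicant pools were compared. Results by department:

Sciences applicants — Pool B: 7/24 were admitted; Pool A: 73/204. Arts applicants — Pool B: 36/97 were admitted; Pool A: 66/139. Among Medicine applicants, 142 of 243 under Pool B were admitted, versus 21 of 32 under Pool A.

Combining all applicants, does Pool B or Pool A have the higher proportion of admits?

Sciences: Pool B 7/24 = 29.2%, Pool A 73/204 = 35.8% → Pool A
Arts: Pool B 36/97 = 37.1%, Pool A 66/139 = 47.5% → Pool A
Medicine: Pool B 142/243 = 58.4%, Pool A 21/32 = 65.6% → Pool A
Overall: Pool B 185/364 = 50.8%, Pool A 160/375 = 42.7% → Pool B
(Pool A wins every department group but Pool B wins overall — Pool A's applicants skew toward the low-rate Sciences group.)

Pool B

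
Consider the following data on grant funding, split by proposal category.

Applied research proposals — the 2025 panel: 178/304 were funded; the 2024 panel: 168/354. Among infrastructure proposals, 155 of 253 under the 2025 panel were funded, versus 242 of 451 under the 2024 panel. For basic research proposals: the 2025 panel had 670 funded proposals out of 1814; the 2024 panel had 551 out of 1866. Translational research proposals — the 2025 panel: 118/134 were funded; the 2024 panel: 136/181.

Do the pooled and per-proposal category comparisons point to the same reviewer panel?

Applied research: the 2025 panel 178/304 = 58.6%, the 2024 panel 168/354 = 47.5% → the 2025 panel
Infrastructure: the 2025 panel 155/253 = 61.3%, the 2024 panel 242/451 = 53.7% → the 2025 panel
Basic research: the 2025 panel 670/1814 = 36.9%, the 2024 panel 551/1866 = 29.5% → the 2025 panel
Translational research: the 2025 panel 118/134 = 88.1%, the 2024 panel 136/181 = 75.1% → the 2025 panel
Overall: the 2025 panel 1121/2505 = 44.8%, the 2024 panel 1097/2852 = 38.5% → the 2025 panel
The 2025 panel wins overall and in every proposal group — no reversal.

Yes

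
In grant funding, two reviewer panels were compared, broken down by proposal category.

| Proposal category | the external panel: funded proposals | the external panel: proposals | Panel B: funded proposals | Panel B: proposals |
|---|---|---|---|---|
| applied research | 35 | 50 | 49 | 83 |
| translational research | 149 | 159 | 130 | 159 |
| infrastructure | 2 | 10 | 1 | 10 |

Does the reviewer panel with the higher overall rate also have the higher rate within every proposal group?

Applied research: the external panel 35/50 = 70.0%, Panel B 49/83 = 59.0% → the external panel
Translational research: the external panel 149/159 = 93.7%, Panel B 130/159 = 81.8% → the external panel
Infrastructure: the external panel 2/10 = 20.0%, Panel B 1/10 = 10.0% → the external panel
Overall: the external panel 186/219 = 84.9%, Panel B 180/252 = 71.4% → the external panel
The external panel wins overall and in every proposal group — no reversal.

Yes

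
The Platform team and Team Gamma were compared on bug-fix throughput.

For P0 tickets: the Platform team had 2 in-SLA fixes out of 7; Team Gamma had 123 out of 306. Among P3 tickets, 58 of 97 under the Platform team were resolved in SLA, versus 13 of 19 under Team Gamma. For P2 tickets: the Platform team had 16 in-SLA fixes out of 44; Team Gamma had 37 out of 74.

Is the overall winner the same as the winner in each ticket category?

No

P0: the Platform team 2/7 = 28.6%, Team Gamma 123/306 = 40.2% → Team Gamma
P3: the Platform team 58/97 = 59.8%, Team Gamma 13/19 = 68.4% → Team Gamma
P2: the Platform team 16/44 = 36.4%, Team Gamma 37/74 = 50.0% → Team Gamma
Overall: the Platform team 76/148 = 51.4%, Team Gamma 173/399 = 43.4% → the Platform team
Team Gamma wins each ticket group but the Platform team wins overall — the comparison reverses. Team Gamma's tickets skew toward P0, which has a lower base rate.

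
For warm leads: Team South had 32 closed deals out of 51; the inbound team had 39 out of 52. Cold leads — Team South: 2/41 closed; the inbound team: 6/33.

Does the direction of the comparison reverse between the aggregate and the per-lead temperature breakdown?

Warm: Team South 32/51 = 62.7%, the inbound team 39/52 = 75.0% → the inbound team
Cold: Team South 2/41 = 4.9%, the inbound team 6/33 = 18.2% → the inbound team
Overall: Team South 34/92 = 37.0%, the inbound team 45/85 = 52.9% → the inbound team
The inbound team wins overall and in every lead group — no reversal.

No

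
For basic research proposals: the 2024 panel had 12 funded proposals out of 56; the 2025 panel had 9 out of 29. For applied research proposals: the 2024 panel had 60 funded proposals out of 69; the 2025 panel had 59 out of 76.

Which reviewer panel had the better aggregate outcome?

Basic research: the 2024 panel 12/56 = 21.4%, the 2025 panel 9/29 = 31.0% → the 2025 panel
Applied research: the 2024 panel 60/69 = 87.0%, the 2025 panel 59/76 = 77.6% → the 2024 panel
Overall: the 2024 panel 72/125 = 57.6%, the 2025 panel 68/105 = 64.8% → the 2025 panel
(Neither sweeps every proposal group, but the 2025 panel has the higher pooled rate.)

the 2025 panel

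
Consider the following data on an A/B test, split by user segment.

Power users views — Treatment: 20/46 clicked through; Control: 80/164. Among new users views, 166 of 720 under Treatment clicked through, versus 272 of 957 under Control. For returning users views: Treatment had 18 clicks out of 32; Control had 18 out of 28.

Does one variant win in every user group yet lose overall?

Power users: Treatment 20/46 = 43.5%, Control 80/164 = 48.8% → Control
New users: Treatment 166/720 = 23.1%, Control 272/957 = 28.4% → Control
Returning users: Treatment 18/32 = 56.2%, Control 18/28 = 64.3% → Control
Overall: Treatment 204/798 = 25.6%, Control 370/1149 = 32.2% → Control
Control wins overall and in every user group — no reversal.

No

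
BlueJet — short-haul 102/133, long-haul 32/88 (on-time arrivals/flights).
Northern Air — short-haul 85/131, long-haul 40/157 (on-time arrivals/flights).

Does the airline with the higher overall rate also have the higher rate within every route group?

Short-haul: BlueJet 102/133 = 76.7%, Northern Air 85/131 = 64.9% → BlueJet
Long-haul: BlueJet 32/88 = 36.4%, Northern Air 40/157 = 25.5% → BlueJet
Overall: BlueJet 134/221 = 60.6%, Northern Air 125/288 = 43.4% → BlueJet
BlueJet wins overall and in every route group — no reversal.

Yes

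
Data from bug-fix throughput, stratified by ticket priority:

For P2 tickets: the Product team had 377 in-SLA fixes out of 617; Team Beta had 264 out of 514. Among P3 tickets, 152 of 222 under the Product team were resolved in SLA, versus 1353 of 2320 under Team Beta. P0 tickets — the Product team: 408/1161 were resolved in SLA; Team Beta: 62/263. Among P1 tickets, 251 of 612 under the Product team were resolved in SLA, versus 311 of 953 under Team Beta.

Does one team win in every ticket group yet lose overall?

P2: the Product team 377/617 = 61.1%, Team Beta 264/514 = 51.4% → the Product team
P3: the Product team 152/222 = 68.5%, Team Beta 1353/2320 = 58.3% → the Product team
P0: the Product team 408/1161 = 35.1%, Team Beta 62/263 = 23.6% → the Product team
P1: the Product team 251/612 = 41.0%, Team Beta 311/953 = 32.6% → the Product team
Overall: the Product team 1188/2612 = 45.5%, Team Beta 1990/4050 = 49.1% → Team Beta
The Product team wins each ticket group but Team Beta wins overall — the comparison reverses. The Product team's tickets skew toward P0, which has a lower base rate.

Yes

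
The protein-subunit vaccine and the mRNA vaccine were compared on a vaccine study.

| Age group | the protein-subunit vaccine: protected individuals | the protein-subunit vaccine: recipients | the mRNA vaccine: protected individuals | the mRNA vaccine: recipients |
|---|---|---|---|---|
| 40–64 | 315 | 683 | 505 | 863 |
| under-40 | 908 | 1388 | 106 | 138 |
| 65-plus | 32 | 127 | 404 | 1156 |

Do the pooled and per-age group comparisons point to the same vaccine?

No

40–64: the protein-subunit vaccine 315/683 = 46.1%, the mRNA vaccine 505/863 = 58.5% → the mRNA vaccine
Under-40: the protein-subunit vaccine 908/1388 = 65.4%, the mRNA vaccine 106/138 = 76.8% → the mRNA vaccine
65-plus: the protein-subunit vaccine 32/127 = 25.2%, the mRNA vaccine 404/1156 = 34.9% → the mRNA vaccine
Overall: the protein-subunit vaccine 1255/2198 = 57.1%, the mRNA vaccine 1015/2157 = 47.1% → the protein-subunit vaccine
The mRNA vaccine wins each age group but the protein-subunit vaccine wins overall — the comparison reverses. The mRNA vaccine's recipients skew toward 65-plus, which has a lower base rate.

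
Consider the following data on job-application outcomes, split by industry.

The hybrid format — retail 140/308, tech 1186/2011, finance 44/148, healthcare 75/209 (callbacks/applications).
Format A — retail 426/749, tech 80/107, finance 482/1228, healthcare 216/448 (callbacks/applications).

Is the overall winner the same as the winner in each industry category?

No

Retail: the hybrid format 140/308 = 45.5%, Format A 426/749 = 56.9% → Format A
Tech: the hybrid format 1186/2011 = 59.0%, Format A 80/107 = 74.8% → Format A
Finance: the hybrid format 44/148 = 29.7%, Format A 482/1228 = 39.3% → Format A
Healthcare: the hybrid format 75/209 = 35.9%, Format A 216/448 = 48.2% → Format A
Overall: the hybrid format 1445/2676 = 54.0%, Format A 1204/2532 = 47.6% → the hybrid format
Format A wins each industry group but the hybrid format wins overall — the comparison reverses. Format A's applications skew toward finance, which has a lower base rate.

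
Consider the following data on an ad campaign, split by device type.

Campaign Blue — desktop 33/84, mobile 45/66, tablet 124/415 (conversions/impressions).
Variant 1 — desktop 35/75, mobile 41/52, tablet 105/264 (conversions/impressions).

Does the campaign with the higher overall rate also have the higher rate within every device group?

Desktop: Campaign Blue 33/84 = 39.3%, Variant 1 35/75 = 46.7% → Variant 1
Mobile: Campaign Blue 45/66 = 68.2%, Variant 1 41/52 = 78.8% → Variant 1
Tablet: Campaign Blue 124/415 = 29.9%, Variant 1 105/264 = 39.8% → Variant 1
Overall: Campaign Blue 202/565 = 35.8%, Variant 1 181/391 = 46.3% → Variant 1
Variant 1 wins overall and in every device group — no reversal.

Yes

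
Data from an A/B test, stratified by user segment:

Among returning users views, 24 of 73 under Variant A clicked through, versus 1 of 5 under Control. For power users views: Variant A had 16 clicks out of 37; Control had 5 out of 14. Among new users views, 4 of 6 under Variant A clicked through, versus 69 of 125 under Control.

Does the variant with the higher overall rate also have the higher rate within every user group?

Returning users: Variant A 24/73 = 32.9%, Control 1/5 = 20.0% → Variant A
Power users: Variant A 16/37 = 43.2%, Control 5/14 = 35.7% → Variant A
New users: Variant A 4/6 = 66.7%, Control 69/125 = 55.2% → Variant A
Overall: Variant A 44/116 = 37.9%, Control 75/144 = 52.1% → Control
Variant A wins each user group but Control wins overall — the comparison reverses. Variant A's views skew toward returning users, which has a lower base rate.

No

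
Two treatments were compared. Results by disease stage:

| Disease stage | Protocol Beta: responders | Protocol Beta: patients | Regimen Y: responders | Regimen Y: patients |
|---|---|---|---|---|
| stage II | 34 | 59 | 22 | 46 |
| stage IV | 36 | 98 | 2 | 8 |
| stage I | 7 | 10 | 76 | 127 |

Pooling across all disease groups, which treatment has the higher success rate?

Regimen Y

Stage II: Protocol Beta 34/59 = 57.6%, Regimen Y 22/46 = 47.8% → Protocol Beta
Stage IV: Protocol Beta 36/98 = 36.7%, Regimen Y 2/8 = 25.0% → Protocol Beta
Stage I: Protocol Beta 7/10 = 70.0%, Regimen Y 76/127 = 59.8% → Protocol Beta
Overall: Protocol Beta 77/167 = 46.1%, Regimen Y 100/181 = 55.2% → Regimen Y
(Protocol Beta wins every disease group but Regimen Y wins overall — Protocol Beta's patients skew toward the low-rate stage IV group.)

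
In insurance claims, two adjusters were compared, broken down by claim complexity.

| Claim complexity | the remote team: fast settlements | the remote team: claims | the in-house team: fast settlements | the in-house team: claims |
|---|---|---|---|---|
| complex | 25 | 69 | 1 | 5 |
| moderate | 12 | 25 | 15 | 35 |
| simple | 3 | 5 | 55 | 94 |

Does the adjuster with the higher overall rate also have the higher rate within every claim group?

Complex: the remote team 25/69 = 36.2%, the in-house team 1/5 = 20.0% → the remote team
Moderate: the remote team 12/25 = 48.0%, the in-house team 15/35 = 42.9% → the remote team
Simple: the remote team 3/5 = 60.0%, the in-house team 55/94 = 58.5% → the remote team
Overall: the remote team 40/99 = 40.4%, the in-house team 71/134 = 53.0% → the in-house team
The remote team wins each claim group but the in-house team wins overall — the comparison reverses. The remote team's claims skew toward complex, which has a lower base rate.

No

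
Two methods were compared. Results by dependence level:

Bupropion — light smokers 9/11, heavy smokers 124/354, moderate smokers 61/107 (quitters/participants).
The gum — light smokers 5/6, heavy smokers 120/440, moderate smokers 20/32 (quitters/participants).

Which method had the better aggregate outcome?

bupropion

Light smokers: bupropion 9/11 = 81.8%, the gum 5/6 = 83.3% → the gum
Heavy smokers: bupropion 124/354 = 35.0%, the gum 120/440 = 27.3% → bupropion
Moderate smokers: bupropion 61/107 = 57.0%, the gum 20/32 = 62.5% → the gum
Overall: bupropion 194/472 = 41.1%, the gum 145/478 = 30.3% → bupropion
(Neither sweeps every dependence group, but bupropion has the higher pooled rate.)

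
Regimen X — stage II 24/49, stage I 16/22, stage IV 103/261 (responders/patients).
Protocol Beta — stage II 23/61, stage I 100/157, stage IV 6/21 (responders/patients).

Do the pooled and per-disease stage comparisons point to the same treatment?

Stage II: Regimen X 24/49 = 49.0%, Protocol Beta 23/61 = 37.7% → Regimen X
Stage I: Regimen X 16/22 = 72.7%, Protocol Beta 100/157 = 63.7% → Regimen X
Stage IV: Regimen X 103/261 = 39.5%, Protocol Beta 6/21 = 28.6% → Regimen X
Overall: Regimen X 143/332 = 43.1%, Protocol Beta 129/239 = 54.0% → Protocol Beta
Regimen X wins each disease group but Protocol Beta wins overall — the comparison reverses. Regimen X's patients skew toward stage IV, which has a lower base rate.

No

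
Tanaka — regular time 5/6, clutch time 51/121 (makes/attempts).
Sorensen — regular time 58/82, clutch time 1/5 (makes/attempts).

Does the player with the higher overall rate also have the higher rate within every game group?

No

Regular time: Tanaka 5/6 = 83.3%, Sorensen 58/82 = 70.7% → Tanaka
Clutch time: Tanaka 51/121 = 42.1%, Sorensen 1/5 = 20.0% → Tanaka
Overall: Tanaka 56/127 = 44.1%, Sorensen 59/87 = 67.8% → Sorensen
Tanaka wins each game group but Sorensen wins overall — the comparison reverses. Tanaka's attempts skew toward clutch time, which has a lower base rate.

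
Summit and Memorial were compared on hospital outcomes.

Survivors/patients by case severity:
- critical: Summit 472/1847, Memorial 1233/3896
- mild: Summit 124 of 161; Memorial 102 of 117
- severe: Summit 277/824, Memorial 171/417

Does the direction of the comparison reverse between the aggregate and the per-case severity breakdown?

No

Critical: Summit 472/1847 = 25.6%, Memorial 1233/3896 = 31.6% → Memorial
Mild: Summit 124/161 = 77.0%, Memorial 102/117 = 87.2% → Memorial
Severe: Summit 277/824 = 33.6%, Memorial 171/417 = 41.0% → Memorial
Overall: Summit 873/2832 = 30.8%, Memorial 1506/4430 = 34.0% → Memorial
Memorial wins overall and in every case group — no reversal.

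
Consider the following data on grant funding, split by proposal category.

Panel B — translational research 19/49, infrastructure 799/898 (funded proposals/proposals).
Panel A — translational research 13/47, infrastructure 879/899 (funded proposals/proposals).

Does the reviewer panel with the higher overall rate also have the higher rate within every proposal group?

No

Translational research: Panel B 19/49 = 38.8%, Panel A 13/47 = 27.7% → Panel B
Infrastructure: Panel B 799/898 = 89.0%, Panel A 879/899 = 97.8% → Panel A
Overall: Panel B 818/947 = 86.4%, Panel A 892/946 = 94.3% → Panel A
Neither sweeps: Panel B wins 1 of 2 groups, Panel A wins 1. Panel A wins overall but not every group — no Simpson reversal.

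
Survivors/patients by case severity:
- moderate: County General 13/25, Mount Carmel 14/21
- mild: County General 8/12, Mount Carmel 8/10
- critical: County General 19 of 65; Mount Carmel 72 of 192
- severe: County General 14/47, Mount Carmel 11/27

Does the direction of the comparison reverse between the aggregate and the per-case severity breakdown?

No

Moderate: County General 13/25 = 52.0%, Mount Carmel 14/21 = 66.7% → Mount Carmel
Mild: County General 8/12 = 66.7%, Mount Carmel 8/10 = 80.0% → Mount Carmel
Critical: County General 19/65 = 29.2%, Mount Carmel 72/192 = 37.5% → Mount Carmel
Severe: County General 14/47 = 29.8%, Mount Carmel 11/27 = 40.7% → Mount Carmel
Overall: County General 54/149 = 36.2%, Mount Carmel 105/250 = 42.0% → Mount Carmel
Mount Carmel wins overall and in every case group — no reversal.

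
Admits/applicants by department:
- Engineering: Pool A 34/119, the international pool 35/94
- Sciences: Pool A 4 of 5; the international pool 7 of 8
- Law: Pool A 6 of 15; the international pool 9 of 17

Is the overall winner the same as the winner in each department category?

Yes

Engineering: Pool A 34/119 = 28.6%, the international pool 35/94 = 37.2% → the international pool
Sciences: Pool A 4/5 = 80.0%, the international pool 7/8 = 87.5% → the international pool
Law: Pool A 6/15 = 40.0%, the international pool 9/17 = 52.9% → the international pool
Overall: Pool A 44/139 = 31.7%, the international pool 51/119 = 42.9% → the international pool
The international pool wins overall and in every department group — no reversal.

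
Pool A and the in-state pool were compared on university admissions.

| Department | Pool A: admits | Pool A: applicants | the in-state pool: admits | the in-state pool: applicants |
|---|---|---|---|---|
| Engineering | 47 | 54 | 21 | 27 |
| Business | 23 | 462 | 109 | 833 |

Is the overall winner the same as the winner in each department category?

No

Engineering: Pool A 47/54 = 87.0%, the in-state pool 21/27 = 77.8% → Pool A
Business: Pool A 23/462 = 5.0%, the in-state pool 109/833 = 13.1% → the in-state pool
Overall: Pool A 70/516 = 13.6%, the in-state pool 130/860 = 15.1% → the in-state pool
Neither sweeps: Pool A wins 1 of 2 groups, the in-state pool wins 1. The in-state pool wins overall but not every group — no Simpson reversal.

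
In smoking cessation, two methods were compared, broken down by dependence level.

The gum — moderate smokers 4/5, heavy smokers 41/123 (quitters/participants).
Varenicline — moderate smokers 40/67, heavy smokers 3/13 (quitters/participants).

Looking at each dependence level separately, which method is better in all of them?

Moderate smokers: the gum 4/5 = 80.0%, varenicline 40/67 = 59.7% → the gum
Heavy smokers: the gum 41/123 = 33.3%, varenicline 3/13 = 23.1% → the gum
The gum has the higher rate in both groups.

the gum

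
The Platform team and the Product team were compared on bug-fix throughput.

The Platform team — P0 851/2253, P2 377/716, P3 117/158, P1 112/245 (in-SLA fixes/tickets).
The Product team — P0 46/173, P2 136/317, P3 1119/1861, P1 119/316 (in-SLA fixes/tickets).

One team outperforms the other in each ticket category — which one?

the Platform team

P0: the Platform team 851/2253 = 37.8%, the Product team 46/173 = 26.6% → the Platform team
P2: the Platform team 377/716 = 52.7%, the Product team 136/317 = 42.9% → the Platform team
P3: the Platform team 117/158 = 74.1%, the Product team 1119/1861 = 60.1% → the Platform team
P1: the Platform team 112/245 = 45.7%, the Product team 119/316 = 37.7% → the Platform team
The Platform team has the higher rate in all 4 groups.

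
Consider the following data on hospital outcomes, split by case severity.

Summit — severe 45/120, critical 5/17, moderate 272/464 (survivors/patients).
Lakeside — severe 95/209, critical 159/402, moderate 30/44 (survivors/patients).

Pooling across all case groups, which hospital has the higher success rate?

Severe: Summit 45/120 = 37.5%, Lakeside 95/209 = 45.5% → Lakeside
Critical: Summit 5/17 = 29.4%, Lakeside 159/402 = 39.6% → Lakeside
Moderate: Summit 272/464 = 58.6%, Lakeside 30/44 = 68.2% → Lakeside
Overall: Summit 322/601 = 53.6%, Lakeside 284/655 = 43.4% → Summit
(Lakeside wins every case group but Summit wins overall — Lakeside's patients skew toward the low-rate critical group.)

Summit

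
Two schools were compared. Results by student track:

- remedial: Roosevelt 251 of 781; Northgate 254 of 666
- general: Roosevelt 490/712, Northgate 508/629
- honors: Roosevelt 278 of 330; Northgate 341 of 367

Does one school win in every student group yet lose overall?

No

Remedial: Roosevelt 251/781 = 32.1%, Northgate 254/666 = 38.1% → Northgate
General: Roosevelt 490/712 = 68.8%, Northgate 508/629 = 80.8% → Northgate
Honors: Roosevelt 278/330 = 84.2%, Northgate 341/367 = 92.9% → Northgate
Overall: Roosevelt 1019/1823 = 55.9%, Northgate 1103/1662 = 66.4% → Northgate
Northgate wins overall and in every student group — no reversal.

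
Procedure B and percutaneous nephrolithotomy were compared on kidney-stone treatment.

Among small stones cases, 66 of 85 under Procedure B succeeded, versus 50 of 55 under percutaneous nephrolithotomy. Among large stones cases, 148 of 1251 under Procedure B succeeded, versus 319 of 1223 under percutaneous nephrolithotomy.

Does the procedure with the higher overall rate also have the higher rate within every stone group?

Yes

Small stones: Procedure B 66/85 = 77.6%, percutaneous nephrolithotomy 50/55 = 90.9% → percutaneous nephrolithotomy
Large stones: Procedure B 148/1251 = 11.8%, percutaneous nephrolithotomy 319/1223 = 26.1% → percutaneous nephrolithotomy
Overall: Procedure B 214/1336 = 16.0%, percutaneous nephrolithotomy 369/1278 = 28.9% → percutaneous nephrolithotomy
Percutaneous nephrolithotomy wins overall and in every stone group — no reversal.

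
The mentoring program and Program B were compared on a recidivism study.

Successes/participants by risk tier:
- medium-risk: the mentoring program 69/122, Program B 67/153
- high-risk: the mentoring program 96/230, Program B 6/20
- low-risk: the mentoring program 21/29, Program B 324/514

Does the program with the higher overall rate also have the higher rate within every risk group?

Medium-risk: the mentoring program 69/122 = 56.6%, Program B 67/153 = 43.8% → the mentoring program
High-risk: the mentoring program 96/230 = 41.7%, Program B 6/20 = 30.0% → the mentoring program
Low-risk: the mentoring program 21/29 = 72.4%, Program B 324/514 = 63.0% → the mentoring program
Overall: the mentoring program 186/381 = 48.8%, Program B 397/687 = 57.8% → Program B
The mentoring program wins each risk group but Program B wins overall — the comparison reverses. The mentoring program's participants skew toward high-risk, which has a lower base rate.

No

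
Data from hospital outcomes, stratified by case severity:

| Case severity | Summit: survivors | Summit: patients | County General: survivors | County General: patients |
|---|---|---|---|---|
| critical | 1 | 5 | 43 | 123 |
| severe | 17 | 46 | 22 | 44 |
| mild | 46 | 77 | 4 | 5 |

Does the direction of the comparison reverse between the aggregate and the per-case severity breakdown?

Yes

Critical: Summit 1/5 = 20.0%, County General 43/123 = 35.0% → County General
Severe: Summit 17/46 = 37.0%, County General 22/44 = 50.0% → County General
Mild: Summit 46/77 = 59.7%, County General 4/5 = 80.0% → County General
Overall: Summit 64/128 = 50.0%, County General 69/172 = 40.1% → Summit
County General wins each case group but Summit wins overall — the comparison reverses. County General's patients skew toward critical, which has a lower base rate.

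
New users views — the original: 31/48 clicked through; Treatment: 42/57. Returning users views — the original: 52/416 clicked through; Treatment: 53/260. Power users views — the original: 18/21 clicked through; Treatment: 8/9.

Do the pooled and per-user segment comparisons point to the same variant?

Yes

New users: the original 31/48 = 64.6%, Treatment 42/57 = 73.7% → Treatment
Returning users: the original 52/416 = 12.5%, Treatment 53/260 = 20.4% → Treatment
Power users: the original 18/21 = 85.7%, Treatment 8/9 = 88.9% → Treatment
Overall: the original 101/485 = 20.8%, Treatment 103/326 = 31.6% → Treatment
Treatment wins overall and in every user group — no reversal.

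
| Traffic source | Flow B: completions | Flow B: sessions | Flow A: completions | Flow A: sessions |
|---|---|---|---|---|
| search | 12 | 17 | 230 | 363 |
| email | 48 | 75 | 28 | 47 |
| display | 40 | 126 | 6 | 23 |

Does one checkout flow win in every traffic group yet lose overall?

Search: Flow B 12/17 = 70.6%, Flow A 230/363 = 63.4% → Flow B
Email: Flow B 48/75 = 64.0%, Flow A 28/47 = 59.6% → Flow B
Display: Flow B 40/126 = 31.7%, Flow A 6/23 = 26.1% → Flow B
Overall: Flow B 100/218 = 45.9%, Flow A 264/433 = 61.0% → Flow A
Flow B wins each traffic group but Flow A wins overall — the comparison reverses. Flow B's sessions skew toward display, which has a lower base rate.

Yes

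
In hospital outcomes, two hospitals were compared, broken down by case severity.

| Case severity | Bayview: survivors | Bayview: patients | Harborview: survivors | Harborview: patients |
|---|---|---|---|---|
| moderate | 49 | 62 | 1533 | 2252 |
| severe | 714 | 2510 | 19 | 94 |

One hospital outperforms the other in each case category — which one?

Bayview

Moderate: Bayview 49/62 = 79.0%, Harborview 1533/2252 = 68.1% → Bayview
Severe: Bayview 714/2510 = 28.4%, Harborview 19/94 = 20.2% → Bayview
Bayview has the higher rate in both groups.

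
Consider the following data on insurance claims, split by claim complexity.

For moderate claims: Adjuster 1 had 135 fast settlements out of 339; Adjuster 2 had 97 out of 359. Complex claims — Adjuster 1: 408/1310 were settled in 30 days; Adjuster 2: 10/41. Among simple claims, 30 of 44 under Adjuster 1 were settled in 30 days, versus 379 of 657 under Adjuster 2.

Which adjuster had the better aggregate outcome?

Moderate: Adjuster 1 135/339 = 39.8%, Adjuster 2 97/359 = 27.0% → Adjuster 1
Complex: Adjuster 1 408/1310 = 31.1%, Adjuster 2 10/41 = 24.4% → Adjuster 1
Simple: Adjuster 1 30/44 = 68.2%, Adjuster 2 379/657 = 57.7% → Adjuster 1
Overall: Adjuster 1 573/1693 = 33.8%, Adjuster 2 486/1057 = 46.0% → Adjuster 2
(Adjuster 1 wins every claim group but Adjuster 2 wins overall — Adjuster 1's claims skew toward the low-rate complex group.)

Adjuster 2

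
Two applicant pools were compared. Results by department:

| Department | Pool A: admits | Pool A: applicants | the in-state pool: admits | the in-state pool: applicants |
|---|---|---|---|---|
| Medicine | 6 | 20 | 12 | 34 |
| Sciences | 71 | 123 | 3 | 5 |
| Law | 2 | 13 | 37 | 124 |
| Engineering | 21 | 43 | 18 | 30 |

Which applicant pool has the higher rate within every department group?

Medicine: Pool A 6/20 = 30.0%, the in-state pool 12/34 = 35.3% → the in-state pool
Sciences: Pool A 71/123 = 57.7%, the in-state pool 3/5 = 60.0% → the in-state pool
Law: Pool A 2/13 = 15.4%, the in-state pool 37/124 = 29.8% → the in-state pool
Engineering: Pool A 21/43 = 48.8%, the in-state pool 18/30 = 60.0% → the in-state pool
The in-state pool has the higher rate in all 4 groups.

the in-state pool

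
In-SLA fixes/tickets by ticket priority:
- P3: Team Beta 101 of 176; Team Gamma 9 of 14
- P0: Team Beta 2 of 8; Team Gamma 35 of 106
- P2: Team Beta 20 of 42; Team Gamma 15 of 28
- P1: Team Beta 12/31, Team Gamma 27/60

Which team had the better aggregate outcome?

Team Beta

P3: Team Beta 101/176 = 57.4%, Team Gamma 9/14 = 64.3% → Team Gamma
P0: Team Beta 2/8 = 25.0%, Team Gamma 35/106 = 33.0% → Team Gamma
P2: Team Beta 20/42 = 47.6%, Team Gamma 15/28 = 53.6% → Team Gamma
P1: Team Beta 12/31 = 38.7%, Team Gamma 27/60 = 45.0% → Team Gamma
Overall: Team Beta 135/257 = 52.5%, Team Gamma 86/208 = 41.3% → Team Beta
(Team Gamma wins every ticket group but Team Beta wins overall — Team Gamma's tickets skew toward the low-rate P0 group.)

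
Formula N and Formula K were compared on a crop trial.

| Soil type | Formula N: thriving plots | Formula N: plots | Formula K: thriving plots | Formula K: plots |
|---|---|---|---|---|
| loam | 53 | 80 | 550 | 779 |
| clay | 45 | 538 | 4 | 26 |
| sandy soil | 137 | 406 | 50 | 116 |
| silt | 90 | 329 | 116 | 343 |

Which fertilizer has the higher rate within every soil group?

Loam: Formula N 53/80 = 66.2%, Formula K 550/779 = 70.6% → Formula K
Clay: Formula N 45/538 = 8.4%, Formula K 4/26 = 15.4% → Formula K
Sandy soil: Formula N 137/406 = 33.7%, Formula K 50/116 = 43.1% → Formula K
Silt: Formula N 90/329 = 27.4%, Formula K 116/343 = 33.8% → Formula K
Formula K has the higher rate in all 4 groups.

Formula K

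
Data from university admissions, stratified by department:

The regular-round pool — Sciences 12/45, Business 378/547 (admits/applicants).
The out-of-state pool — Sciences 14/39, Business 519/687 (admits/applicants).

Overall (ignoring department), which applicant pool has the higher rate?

Sciences: the regular-round pool 12/45 = 26.7%, the out-of-state pool 14/39 = 35.9% → the out-of-state pool
Business: the regular-round pool 378/547 = 69.1%, the out-of-state pool 519/687 = 75.5% → the out-of-state pool
Overall: the regular-round pool 390/592 = 65.9%, the out-of-state pool 533/726 = 73.4% → the out-of-state pool

the out-of-state pool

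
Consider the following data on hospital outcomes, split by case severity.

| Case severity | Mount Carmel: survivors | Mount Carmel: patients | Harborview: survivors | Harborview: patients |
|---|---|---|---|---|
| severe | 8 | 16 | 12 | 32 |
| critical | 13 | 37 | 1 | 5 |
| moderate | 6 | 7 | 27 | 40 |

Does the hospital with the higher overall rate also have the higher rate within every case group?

Severe: Mount Carmel 8/16 = 50.0%, Harborview 12/32 = 37.5% → Mount Carmel
Critical: Mount Carmel 13/37 = 35.1%, Harborview 1/5 = 20.0% → Mount Carmel
Moderate: Mount Carmel 6/7 = 85.7%, Harborview 27/40 = 67.5% → Mount Carmel
Overall: Mount Carmel 27/60 = 45.0%, Harborview 40/77 = 51.9% → Harborview
Mount Carmel wins each case group but Harborview wins overall — the comparison reverses. Mount Carmel's patients skew toward critical, which has a lower base rate.

No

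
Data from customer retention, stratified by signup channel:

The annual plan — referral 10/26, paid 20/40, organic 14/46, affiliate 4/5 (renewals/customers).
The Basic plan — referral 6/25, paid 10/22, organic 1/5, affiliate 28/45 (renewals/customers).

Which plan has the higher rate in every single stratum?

Referral: the annual plan 10/26 = 38.5%, the Basic plan 6/25 = 24.0% → the annual plan
Paid: the annual plan 20/40 = 50.0%, the Basic plan 10/22 = 45.5% → the annual plan
Organic: the annual plan 14/46 = 30.4%, the Basic plan 1/5 = 20.0% → the annual plan
Affiliate: the annual plan 4/5 = 80.0%, the Basic plan 28/45 = 62.2% → the annual plan
The annual plan has the higher rate in all 4 groups.

the annual plan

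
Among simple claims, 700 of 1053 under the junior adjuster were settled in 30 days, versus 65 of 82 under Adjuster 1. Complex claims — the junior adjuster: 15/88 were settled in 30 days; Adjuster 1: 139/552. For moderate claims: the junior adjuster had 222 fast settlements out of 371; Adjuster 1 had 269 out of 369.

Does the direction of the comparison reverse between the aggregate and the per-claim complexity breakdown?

Simple: the junior adjuster 700/1053 = 66.5%, Adjuster 1 65/82 = 79.3% → Adjuster 1
Complex: the junior adjuster 15/88 = 17.0%, Adjuster 1 139/552 = 25.2% → Adjuster 1
Moderate: the junior adjuster 222/371 = 59.8%, Adjuster 1 269/369 = 72.9% → Adjuster 1
Overall: the junior adjuster 937/1512 = 62.0%, Adjuster 1 473/1003 = 47.2% → the junior adjuster
Adjuster 1 wins each claim group but the junior adjuster wins overall — the comparison reverses. Adjuster 1's claims skew toward complex, which has a lower base rate.

Yes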